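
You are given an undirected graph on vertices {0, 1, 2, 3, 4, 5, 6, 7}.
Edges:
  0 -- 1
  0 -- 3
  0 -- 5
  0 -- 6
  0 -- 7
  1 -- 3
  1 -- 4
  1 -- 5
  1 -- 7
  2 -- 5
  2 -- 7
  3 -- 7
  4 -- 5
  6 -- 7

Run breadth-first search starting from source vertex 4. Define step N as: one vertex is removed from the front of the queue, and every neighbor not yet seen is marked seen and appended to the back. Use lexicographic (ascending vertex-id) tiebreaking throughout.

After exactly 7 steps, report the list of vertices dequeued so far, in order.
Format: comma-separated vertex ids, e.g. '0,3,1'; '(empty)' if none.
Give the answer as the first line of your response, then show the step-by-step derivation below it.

4,1,5,0,3,7,2

step 1: dequeue 4; queue=[1,5]; order=4
step 2: dequeue 1; queue=[5,0,3,7]; order=4,1
step 3: dequeue 5; queue=[0,3,7,2]; order=4,1,5
step 4: dequeue 0; queue=[3,7,2,6]; order=4,1,5,0
step 5: dequeue 3; queue=[7,2,6]; order=4,1,5,0,3
step 6: dequeue 7; queue=[2,6]; order=4,1,5,0,3,7
step 7: dequeue 2; queue=[6]; order=4,1,5,0,3,7,2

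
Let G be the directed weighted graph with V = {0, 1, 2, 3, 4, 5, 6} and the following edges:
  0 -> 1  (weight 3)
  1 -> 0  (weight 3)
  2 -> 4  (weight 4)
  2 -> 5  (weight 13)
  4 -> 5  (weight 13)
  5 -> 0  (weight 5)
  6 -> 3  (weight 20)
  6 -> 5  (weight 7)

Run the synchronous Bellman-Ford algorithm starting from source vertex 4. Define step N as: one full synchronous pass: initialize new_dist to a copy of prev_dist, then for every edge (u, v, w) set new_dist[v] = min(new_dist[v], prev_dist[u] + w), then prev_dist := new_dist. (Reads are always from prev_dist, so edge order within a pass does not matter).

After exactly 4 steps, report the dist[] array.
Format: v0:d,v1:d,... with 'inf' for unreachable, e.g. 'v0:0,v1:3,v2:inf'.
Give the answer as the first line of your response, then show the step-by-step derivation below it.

v0:18,v1:21,v2:inf,v3:inf,v4:0,v5:13,v6:inf

step 1: dist = v0:inf,v1:inf,v2:inf,v3:inf,v4:0,v5:13,v6:inf
step 2: dist = v0:18,v1:inf,v2:inf,v3:inf,v4:0,v5:13,v6:inf
step 3: dist = v0:18,v1:21,v2:inf,v3:inf,v4:0,v5:13,v6:inf
step 4: dist = v0:18,v1:21,v2:inf,v3:inf,v4:0,v5:13,v6:inf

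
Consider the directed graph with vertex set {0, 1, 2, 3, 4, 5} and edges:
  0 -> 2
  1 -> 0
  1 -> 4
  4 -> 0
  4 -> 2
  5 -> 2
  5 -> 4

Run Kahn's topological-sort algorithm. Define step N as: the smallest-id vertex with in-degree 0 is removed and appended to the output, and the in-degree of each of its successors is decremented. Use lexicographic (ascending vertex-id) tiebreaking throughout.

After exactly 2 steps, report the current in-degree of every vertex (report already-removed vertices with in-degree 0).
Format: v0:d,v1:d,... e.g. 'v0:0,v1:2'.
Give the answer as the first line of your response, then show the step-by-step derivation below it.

v0:1,v1:0,v2:3,v3:0,v4:1,v5:0

step 1: output 1; order=[1]; indeg=(1,0,3,0,1,0)
step 2: output 3; order=[1,3]; indeg=(1,0,3,0,1,0)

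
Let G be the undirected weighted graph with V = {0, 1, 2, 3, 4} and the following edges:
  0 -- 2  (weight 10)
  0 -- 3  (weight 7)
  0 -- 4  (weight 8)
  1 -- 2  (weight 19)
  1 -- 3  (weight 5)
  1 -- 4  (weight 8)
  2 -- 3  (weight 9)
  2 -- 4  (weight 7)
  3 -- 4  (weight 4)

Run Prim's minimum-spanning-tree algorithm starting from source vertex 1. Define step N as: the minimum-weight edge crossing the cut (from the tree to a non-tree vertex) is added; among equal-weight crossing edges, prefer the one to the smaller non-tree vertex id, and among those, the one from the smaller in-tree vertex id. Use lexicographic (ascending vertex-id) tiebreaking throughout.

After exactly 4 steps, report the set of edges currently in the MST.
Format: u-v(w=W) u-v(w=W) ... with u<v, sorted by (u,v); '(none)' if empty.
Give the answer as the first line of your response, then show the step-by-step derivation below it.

0-3(w=7) 1-3(w=5) 2-4(w=7) 3-4(w=4)

step 1: add edge 1-3 (w=5); MST = {1-3(w=5)}
step 2: add edge 3-4 (w=4); MST = {1-3(w=5) 3-4(w=4)}
step 3: add edge 0-3 (w=7); MST = {0-3(w=7) 1-3(w=5) 3-4(w=4)}
step 4: add edge 2-4 (w=7); MST = {0-3(w=7) 1-3(w=5) 2-4(w=7) 3-4(w=4)}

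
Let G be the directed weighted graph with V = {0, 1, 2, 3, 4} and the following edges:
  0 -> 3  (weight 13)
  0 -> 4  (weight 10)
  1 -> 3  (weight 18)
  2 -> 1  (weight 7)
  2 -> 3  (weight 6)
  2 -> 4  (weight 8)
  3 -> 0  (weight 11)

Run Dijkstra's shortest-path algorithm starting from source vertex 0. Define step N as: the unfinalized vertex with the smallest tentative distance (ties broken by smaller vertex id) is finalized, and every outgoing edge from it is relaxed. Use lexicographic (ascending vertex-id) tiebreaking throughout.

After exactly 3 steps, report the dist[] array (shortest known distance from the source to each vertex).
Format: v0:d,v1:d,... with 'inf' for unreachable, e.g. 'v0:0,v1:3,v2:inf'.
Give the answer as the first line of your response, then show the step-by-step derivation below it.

v0:0,v1:inf,v2:inf,v3:13,v4:10

step 1: dist = v0:0,v1:inf,v2:inf,v3:13,v4:10
step 2: dist = v0:0,v1:inf,v2:inf,v3:13,v4:10
step 3: dist = v0:0,v1:inf,v2:inf,v3:13,v4:10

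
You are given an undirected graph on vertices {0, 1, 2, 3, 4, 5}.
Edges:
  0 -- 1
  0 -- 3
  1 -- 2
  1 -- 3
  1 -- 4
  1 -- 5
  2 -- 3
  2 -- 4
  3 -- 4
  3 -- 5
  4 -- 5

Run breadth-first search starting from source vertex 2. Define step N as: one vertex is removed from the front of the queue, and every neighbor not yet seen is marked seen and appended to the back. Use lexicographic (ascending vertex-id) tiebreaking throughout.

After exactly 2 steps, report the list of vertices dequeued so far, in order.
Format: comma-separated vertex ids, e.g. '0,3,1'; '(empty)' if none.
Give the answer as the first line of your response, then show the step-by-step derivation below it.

2,1

step 1: dequeue 2; queue=[1,3,4]; order=2
step 2: dequeue 1; queue=[3,4,0,5]; order=2,1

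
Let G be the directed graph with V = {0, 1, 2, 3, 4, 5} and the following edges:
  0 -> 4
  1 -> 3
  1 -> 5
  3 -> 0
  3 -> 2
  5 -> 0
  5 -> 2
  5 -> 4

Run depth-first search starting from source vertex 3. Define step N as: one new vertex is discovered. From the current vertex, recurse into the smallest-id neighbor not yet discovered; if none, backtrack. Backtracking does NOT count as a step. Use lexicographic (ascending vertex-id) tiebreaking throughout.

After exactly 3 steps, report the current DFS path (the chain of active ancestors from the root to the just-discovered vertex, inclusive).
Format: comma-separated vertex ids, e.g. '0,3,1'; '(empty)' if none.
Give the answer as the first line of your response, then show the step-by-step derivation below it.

3,0,4

step 1: discover 3; path=3; order=3
step 2: discover 0; path=3>0; order=3,0
step 3: discover 4; path=3>0>4; order=3,0,4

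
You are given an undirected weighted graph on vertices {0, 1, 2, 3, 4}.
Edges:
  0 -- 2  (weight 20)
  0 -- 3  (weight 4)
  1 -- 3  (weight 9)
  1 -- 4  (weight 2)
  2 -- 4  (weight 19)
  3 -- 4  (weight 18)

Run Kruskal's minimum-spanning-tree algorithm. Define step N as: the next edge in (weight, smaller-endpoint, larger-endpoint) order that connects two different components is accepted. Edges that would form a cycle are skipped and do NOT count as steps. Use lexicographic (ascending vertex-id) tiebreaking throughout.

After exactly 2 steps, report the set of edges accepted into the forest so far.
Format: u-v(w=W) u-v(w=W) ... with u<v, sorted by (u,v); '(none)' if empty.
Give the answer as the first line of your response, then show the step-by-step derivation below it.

0-3(w=4) 1-4(w=2)

step 1: add edge 1-4 (w=2); MST = {1-4(w=2)}
step 2: add edge 0-3 (w=4); MST = {0-3(w=4) 1-4(w=2)}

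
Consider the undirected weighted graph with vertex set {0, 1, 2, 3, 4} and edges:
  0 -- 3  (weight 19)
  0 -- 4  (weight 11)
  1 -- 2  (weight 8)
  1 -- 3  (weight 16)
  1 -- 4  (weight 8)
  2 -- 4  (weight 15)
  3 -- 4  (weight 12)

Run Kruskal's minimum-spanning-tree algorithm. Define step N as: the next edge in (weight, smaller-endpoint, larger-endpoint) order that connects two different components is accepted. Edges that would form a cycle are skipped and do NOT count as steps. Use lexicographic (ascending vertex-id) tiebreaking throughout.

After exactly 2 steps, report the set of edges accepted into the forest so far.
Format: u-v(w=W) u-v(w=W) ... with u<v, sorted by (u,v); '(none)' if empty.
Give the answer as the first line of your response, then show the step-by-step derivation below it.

1-2(w=8) 1-4(w=8)

step 1: add edge 1-2 (w=8); MST = {1-2(w=8)}
step 2: add edge 1-4 (w=8); MST = {1-2(w=8) 1-4(w=8)}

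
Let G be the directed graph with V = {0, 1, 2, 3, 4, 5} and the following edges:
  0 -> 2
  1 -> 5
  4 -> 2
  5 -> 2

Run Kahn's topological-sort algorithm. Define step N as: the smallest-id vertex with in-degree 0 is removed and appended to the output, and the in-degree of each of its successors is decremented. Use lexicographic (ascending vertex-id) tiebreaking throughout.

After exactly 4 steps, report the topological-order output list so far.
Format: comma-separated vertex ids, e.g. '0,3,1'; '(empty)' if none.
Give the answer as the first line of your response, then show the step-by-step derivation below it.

0,1,3,4

step 1: output 0; order=[0]; indeg=(0,0,2,0,0,1)
step 2: output 1; order=[0,1]; indeg=(0,0,2,0,0,0)
step 3: output 3; order=[0,1,3]; indeg=(0,0,2,0,0,0)
step 4: output 4; order=[0,1,3,4]; indeg=(0,0,1,0,0,0)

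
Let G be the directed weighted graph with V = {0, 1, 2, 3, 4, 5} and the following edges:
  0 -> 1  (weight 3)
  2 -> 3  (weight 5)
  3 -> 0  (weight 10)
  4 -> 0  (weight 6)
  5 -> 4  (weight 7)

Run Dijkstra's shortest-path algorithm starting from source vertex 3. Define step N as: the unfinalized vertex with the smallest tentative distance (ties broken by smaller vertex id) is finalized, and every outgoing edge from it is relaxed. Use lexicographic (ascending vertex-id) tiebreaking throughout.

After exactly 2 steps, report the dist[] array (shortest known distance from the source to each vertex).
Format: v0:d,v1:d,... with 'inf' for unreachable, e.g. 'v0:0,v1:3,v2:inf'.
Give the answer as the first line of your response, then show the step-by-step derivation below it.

v0:10,v1:13,v2:inf,v3:0,v4:inf,v5:inf

step 1: dist = v0:10,v1:inf,v2:inf,v3:0,v4:inf,v5:inf
step 2: dist = v0:10,v1:13,v2:inf,v3:0,v4:inf,v5:inf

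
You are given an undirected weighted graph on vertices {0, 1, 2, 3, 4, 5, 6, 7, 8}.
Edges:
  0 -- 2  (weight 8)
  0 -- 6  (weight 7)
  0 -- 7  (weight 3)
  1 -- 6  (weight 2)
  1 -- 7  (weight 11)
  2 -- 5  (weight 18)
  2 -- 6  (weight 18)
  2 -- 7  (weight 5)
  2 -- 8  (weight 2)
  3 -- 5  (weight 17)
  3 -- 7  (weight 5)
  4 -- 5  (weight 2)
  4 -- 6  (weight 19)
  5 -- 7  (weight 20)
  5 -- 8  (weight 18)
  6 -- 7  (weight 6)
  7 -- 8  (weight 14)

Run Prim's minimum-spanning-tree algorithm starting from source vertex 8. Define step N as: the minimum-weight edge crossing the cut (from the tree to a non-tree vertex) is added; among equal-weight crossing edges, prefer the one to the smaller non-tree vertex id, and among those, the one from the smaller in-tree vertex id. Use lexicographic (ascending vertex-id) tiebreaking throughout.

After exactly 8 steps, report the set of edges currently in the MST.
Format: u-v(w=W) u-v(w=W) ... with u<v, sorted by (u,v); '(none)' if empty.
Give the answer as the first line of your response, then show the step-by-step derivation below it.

0-7(w=3) 1-6(w=2) 2-7(w=5) 2-8(w=2) 3-5(w=17) 3-7(w=5) 4-5(w=2) 6-7(w=6)

step 1: add edge 2-8 (w=2); MST = {2-8(w=2)}
step 2: add edge 2-7 (w=5); MST = {2-7(w=5) 2-8(w=2)}
step 3: add edge 0-7 (w=3); MST = {0-7(w=3) 2-7(w=5) 2-8(w=2)}
step 4: add edge 3-7 (w=5); MST = {0-7(w=3) 2-7(w=5) 2-8(w=2) 3-7(w=5)}
step 5: add edge 6-7 (w=6); MST = {0-7(w=3) 2-7(w=5) 2-8(w=2) 3-7(w=5) 6-7(w=6)}
step 6: add edge 1-6 (w=2); MST = {0-7(w=3) 1-6(w=2) 2-7(w=5) 2-8(w=2) 3-7(w=5) 6-7(w=6)}
step 7: add edge 3-5 (w=17); MST = {0-7(w=3) 1-6(w=2) 2-7(w=5) 2-8(w=2) 3-5(w=17) 3-7(w=5) 6-7(w=6)}
step 8: add edge 4-5 (w=2); MST = {0-7(w=3) 1-6(w=2) 2-7(w=5) 2-8(w=2) 3-5(w=17) 3-7(w=5) 4-5(w=2) 6-7(w=6)}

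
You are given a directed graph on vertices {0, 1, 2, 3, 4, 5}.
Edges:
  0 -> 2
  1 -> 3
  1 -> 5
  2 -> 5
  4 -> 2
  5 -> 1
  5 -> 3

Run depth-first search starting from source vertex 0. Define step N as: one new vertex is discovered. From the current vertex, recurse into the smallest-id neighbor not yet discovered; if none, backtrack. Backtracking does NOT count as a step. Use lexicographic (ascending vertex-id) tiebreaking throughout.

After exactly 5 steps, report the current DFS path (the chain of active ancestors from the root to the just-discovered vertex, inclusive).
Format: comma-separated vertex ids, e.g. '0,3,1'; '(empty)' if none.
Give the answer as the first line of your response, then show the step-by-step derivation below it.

0,2,5,1,3

step 1: discover 0; path=0; order=0
step 2: discover 2; path=0>2; order=0,2
step 3: discover 5; path=0>2>5; order=0,2,5
step 4: discover 1; path=0>2>5>1; order=0,2,5,1
step 5: discover 3; path=0>2>5>1>3; order=0,2,5,1,3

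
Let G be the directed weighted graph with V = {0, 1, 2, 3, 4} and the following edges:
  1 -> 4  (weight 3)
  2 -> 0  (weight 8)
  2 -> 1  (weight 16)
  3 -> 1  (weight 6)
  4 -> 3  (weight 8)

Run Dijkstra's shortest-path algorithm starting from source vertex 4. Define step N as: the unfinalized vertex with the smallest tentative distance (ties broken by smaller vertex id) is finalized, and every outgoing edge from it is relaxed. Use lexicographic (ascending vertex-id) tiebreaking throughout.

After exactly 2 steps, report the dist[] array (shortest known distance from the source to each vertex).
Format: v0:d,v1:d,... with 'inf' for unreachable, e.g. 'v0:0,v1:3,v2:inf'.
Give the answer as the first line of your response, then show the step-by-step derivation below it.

v0:inf,v1:14,v2:inf,v3:8,v4:0

step 1: dist = v0:inf,v1:inf,v2:inf,v3:8,v4:0
step 2: dist = v0:inf,v1:14,v2:inf,v3:8,v4:0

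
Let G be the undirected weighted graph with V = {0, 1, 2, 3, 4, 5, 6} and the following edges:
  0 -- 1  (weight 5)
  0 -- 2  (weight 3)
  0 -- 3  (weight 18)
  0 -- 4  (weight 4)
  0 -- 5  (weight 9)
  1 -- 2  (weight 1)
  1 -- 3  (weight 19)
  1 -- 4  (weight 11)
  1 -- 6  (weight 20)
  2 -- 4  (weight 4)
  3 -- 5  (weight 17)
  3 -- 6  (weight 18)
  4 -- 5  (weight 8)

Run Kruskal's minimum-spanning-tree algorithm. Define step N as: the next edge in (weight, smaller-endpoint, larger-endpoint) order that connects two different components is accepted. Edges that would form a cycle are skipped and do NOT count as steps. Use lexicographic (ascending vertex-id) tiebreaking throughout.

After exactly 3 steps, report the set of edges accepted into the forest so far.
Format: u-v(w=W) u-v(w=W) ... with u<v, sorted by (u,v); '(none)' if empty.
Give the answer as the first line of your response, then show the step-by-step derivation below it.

0-2(w=3) 0-4(w=4) 1-2(w=1)

step 1: add edge 1-2 (w=1); MST = {1-2(w=1)}
step 2: add edge 0-2 (w=3); MST = {0-2(w=3) 1-2(w=1)}
step 3: add edge 0-4 (w=4); MST = {0-2(w=3) 0-4(w=4) 1-2(w=1)}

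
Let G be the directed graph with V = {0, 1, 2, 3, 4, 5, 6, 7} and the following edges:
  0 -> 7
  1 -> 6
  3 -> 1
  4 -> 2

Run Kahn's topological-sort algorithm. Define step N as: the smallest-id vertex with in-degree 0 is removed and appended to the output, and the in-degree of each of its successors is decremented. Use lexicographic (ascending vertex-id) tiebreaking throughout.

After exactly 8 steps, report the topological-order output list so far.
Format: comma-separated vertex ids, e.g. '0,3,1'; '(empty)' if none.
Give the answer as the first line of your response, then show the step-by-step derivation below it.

0,3,1,4,2,5,6,7

step 1: output 0; order=[0]; indeg=(0,1,1,0,0,0,1,0)
step 2: output 3; order=[0,3]; indeg=(0,0,1,0,0,0,1,0)
step 3: output 1; order=[0,3,1]; indeg=(0,0,1,0,0,0,0,0)
step 4: output 4; order=[0,3,1,4]; indeg=(0,0,0,0,0,0,0,0)
step 5: output 2; order=[0,3,1,4,2]; indeg=(0,0,0,0,0,0,0,0)
step 6: output 5; order=[0,3,1,4,2,5]; indeg=(0,0,0,0,0,0,0,0)
step 7: output 6; order=[0,3,1,4,2,5,6]; indeg=(0,0,0,0,0,0,0,0)
step 8: output 7; order=[0,3,1,4,2,5,6,7]; indeg=(0,0,0,0,0,0,0,0)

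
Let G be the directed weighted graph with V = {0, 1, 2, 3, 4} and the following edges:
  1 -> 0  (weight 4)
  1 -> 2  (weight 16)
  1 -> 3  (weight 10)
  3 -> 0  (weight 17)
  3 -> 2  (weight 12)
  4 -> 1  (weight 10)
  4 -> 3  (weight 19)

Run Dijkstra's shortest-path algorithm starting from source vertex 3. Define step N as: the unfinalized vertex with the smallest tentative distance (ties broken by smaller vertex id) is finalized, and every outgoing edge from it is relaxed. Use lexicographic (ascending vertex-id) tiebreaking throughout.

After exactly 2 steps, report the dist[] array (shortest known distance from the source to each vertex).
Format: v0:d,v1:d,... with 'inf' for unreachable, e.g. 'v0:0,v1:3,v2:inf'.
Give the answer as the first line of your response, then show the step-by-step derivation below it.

v0:17,v1:inf,v2:12,v3:0,v4:inf

step 1: dist = v0:17,v1:inf,v2:12,v3:0,v4:inf
step 2: dist = v0:17,v1:inf,v2:12,v3:0,v4:inf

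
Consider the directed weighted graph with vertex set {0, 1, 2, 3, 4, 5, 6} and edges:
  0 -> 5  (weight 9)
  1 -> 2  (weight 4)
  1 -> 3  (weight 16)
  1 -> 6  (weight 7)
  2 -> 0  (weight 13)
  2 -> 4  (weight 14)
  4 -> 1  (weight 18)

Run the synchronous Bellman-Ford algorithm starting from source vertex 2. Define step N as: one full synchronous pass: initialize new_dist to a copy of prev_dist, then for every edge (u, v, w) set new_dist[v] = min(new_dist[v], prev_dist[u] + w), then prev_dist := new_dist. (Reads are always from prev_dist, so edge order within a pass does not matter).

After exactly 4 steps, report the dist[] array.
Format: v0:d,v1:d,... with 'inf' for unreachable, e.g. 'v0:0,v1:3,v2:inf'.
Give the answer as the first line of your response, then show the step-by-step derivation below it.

v0:13,v1:32,v2:0,v3:48,v4:14,v5:22,v6:39

step 1: dist = v0:13,v1:inf,v2:0,v3:inf,v4:14,v5:inf,v6:inf
step 2: dist = v0:13,v1:32,v2:0,v3:inf,v4:14,v5:22,v6:inf
step 3: dist = v0:13,v1:32,v2:0,v3:48,v4:14,v5:22,v6:39
step 4: dist = v0:13,v1:32,v2:0,v3:48,v4:14,v5:22,v6:39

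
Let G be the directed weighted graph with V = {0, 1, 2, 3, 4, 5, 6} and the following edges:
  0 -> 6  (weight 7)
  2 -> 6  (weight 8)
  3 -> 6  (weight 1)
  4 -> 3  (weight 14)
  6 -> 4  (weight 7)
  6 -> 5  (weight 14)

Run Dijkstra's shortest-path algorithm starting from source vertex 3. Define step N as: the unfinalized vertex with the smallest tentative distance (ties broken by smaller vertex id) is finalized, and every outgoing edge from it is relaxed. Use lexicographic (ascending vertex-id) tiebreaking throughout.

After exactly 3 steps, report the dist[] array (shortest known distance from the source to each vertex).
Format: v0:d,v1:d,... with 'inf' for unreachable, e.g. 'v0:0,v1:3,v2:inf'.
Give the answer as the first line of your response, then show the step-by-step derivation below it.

v0:inf,v1:inf,v2:inf,v3:0,v4:8,v5:15,v6:1

step 1: dist = v0:inf,v1:inf,v2:inf,v3:0,v4:inf,v5:inf,v6:1
step 2: dist = v0:inf,v1:inf,v2:inf,v3:0,v4:8,v5:15,v6:1
step 3: dist = v0:inf,v1:inf,v2:inf,v3:0,v4:8,v5:15,v6:1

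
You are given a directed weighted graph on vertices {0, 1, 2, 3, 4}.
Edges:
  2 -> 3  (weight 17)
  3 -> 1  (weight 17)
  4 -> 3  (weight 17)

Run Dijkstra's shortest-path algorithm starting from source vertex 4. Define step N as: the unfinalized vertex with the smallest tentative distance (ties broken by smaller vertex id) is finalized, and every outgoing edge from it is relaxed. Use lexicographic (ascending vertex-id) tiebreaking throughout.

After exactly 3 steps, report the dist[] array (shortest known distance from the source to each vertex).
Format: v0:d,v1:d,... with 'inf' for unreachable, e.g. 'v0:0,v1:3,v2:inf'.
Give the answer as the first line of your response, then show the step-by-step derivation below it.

v0:inf,v1:34,v2:inf,v3:17,v4:0

step 1: dist = v0:inf,v1:inf,v2:inf,v3:17,v4:0
step 2: dist = v0:inf,v1:34,v2:inf,v3:17,v4:0
step 3: dist = v0:inf,v1:34,v2:inf,v3:17,v4:0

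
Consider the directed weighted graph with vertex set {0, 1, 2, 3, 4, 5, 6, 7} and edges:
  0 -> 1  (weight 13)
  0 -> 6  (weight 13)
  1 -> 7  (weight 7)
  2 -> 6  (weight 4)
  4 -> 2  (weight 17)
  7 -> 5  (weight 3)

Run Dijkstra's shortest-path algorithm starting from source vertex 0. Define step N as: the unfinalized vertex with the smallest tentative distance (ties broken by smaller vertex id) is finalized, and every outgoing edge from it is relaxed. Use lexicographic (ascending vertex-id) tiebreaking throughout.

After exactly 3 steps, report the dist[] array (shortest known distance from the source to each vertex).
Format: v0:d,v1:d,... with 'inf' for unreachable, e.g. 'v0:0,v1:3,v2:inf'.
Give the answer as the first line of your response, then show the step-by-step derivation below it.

v0:0,v1:13,v2:inf,v3:inf,v4:inf,v5:inf,v6:13,v7:20

step 1: dist = v0:0,v1:13,v2:inf,v3:inf,v4:inf,v5:inf,v6:13,v7:inf
step 2: dist = v0:0,v1:13,v2:inf,v3:inf,v4:inf,v5:inf,v6:13,v7:20
step 3: dist = v0:0,v1:13,v2:inf,v3:inf,v4:inf,v5:inf,v6:13,v7:20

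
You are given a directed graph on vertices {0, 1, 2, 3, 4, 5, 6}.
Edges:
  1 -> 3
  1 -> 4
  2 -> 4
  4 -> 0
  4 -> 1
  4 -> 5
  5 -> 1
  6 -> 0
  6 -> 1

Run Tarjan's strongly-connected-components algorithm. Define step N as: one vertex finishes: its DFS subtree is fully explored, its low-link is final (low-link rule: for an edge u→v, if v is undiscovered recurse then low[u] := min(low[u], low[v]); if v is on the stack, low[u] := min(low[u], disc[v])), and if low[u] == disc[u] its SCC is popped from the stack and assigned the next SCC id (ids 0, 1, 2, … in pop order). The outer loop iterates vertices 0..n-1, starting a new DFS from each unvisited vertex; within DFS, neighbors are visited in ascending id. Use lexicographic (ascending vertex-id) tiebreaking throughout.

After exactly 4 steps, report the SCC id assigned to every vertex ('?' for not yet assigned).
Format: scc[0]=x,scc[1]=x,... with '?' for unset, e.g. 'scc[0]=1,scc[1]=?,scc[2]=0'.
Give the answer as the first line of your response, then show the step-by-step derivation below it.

scc[0]=0,scc[1]=?,scc[2]=?,scc[3]=1,scc[4]=?,scc[5]=?,scc[6]=?

step 1: low=(low[0]=0,low[1]=?,low[2]=?,low[3]=?,low[4]=?,low[5]=?,low[6]=?); scc=(scc[0]=0,scc[1]=?,scc[2]=?,scc[3]=?,scc[4]=?,scc[5]=?,scc[6]=?)
step 2: low=(low[0]=0,low[1]=1,low[2]=?,low[3]=2,low[4]=?,low[5]=?,low[6]=?); scc=(scc[0]=0,scc[1]=?,scc[2]=?,scc[3]=1,scc[4]=?,scc[5]=?,scc[6]=?)
step 3: low=(low[0]=0,low[1]=1,low[2]=?,low[3]=2,low[4]=1,low[5]=1,low[6]=?); scc=(scc[0]=0,scc[1]=?,scc[2]=?,scc[3]=1,scc[4]=?,scc[5]=?,scc[6]=?)
step 4: low=(low[0]=0,low[1]=1,low[2]=?,low[3]=2,low[4]=1,low[5]=1,low[6]=?); scc=(scc[0]=0,scc[1]=?,scc[2]=?,scc[3]=1,scc[4]=?,scc[5]=?,scc[6]=?)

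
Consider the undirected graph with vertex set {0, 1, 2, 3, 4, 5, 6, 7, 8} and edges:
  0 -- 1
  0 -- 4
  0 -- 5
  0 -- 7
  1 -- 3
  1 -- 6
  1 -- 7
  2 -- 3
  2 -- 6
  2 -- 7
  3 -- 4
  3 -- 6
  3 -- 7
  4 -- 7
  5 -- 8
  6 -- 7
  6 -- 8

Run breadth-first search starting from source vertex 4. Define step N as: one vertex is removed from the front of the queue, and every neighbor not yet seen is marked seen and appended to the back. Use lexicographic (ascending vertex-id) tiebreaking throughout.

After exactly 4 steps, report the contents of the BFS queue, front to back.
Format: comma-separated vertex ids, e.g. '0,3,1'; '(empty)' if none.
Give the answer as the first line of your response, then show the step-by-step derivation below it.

1,5,2,6

step 1: dequeue 4; queue=[0,3,7]; order=4
step 2: dequeue 0; queue=[3,7,1,5]; order=4,0
step 3: dequeue 3; queue=[7,1,5,2,6]; order=4,0,3
step 4: dequeue 7; queue=[1,5,2,6]; order=4,0,3,7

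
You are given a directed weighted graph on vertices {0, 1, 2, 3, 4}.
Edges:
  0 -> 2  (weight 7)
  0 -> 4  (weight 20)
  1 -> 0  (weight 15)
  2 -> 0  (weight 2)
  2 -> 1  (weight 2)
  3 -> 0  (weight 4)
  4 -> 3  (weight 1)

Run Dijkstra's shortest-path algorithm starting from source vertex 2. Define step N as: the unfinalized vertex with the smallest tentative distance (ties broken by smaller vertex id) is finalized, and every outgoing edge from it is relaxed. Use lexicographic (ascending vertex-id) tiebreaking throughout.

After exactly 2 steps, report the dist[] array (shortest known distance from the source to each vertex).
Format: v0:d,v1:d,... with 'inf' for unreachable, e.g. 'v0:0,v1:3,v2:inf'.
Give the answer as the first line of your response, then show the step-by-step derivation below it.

v0:2,v1:2,v2:0,v3:inf,v4:22

step 1: dist = v0:2,v1:2,v2:0,v3:inf,v4:inf
step 2: dist = v0:2,v1:2,v2:0,v3:inf,v4:22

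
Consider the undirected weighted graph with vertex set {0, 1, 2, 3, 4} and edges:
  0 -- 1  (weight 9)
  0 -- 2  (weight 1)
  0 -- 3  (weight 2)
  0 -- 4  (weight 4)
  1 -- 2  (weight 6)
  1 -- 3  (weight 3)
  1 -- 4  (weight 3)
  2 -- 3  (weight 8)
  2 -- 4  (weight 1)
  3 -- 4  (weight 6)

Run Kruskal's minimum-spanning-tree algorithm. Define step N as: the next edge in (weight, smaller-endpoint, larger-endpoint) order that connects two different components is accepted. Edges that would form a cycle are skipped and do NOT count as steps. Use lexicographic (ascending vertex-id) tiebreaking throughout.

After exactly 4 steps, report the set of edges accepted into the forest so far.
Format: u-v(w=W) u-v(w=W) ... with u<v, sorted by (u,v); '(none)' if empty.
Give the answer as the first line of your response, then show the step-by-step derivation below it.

0-2(w=1) 0-3(w=2) 1-3(w=3) 2-4(w=1)

step 1: add edge 0-2 (w=1); MST = {0-2(w=1)}
step 2: add edge 2-4 (w=1); MST = {0-2(w=1) 2-4(w=1)}
step 3: add edge 0-3 (w=2); MST = {0-2(w=1) 0-3(w=2) 2-4(w=1)}
step 4: add edge 1-3 (w=3); MST = {0-2(w=1) 0-3(w=2) 1-3(w=3) 2-4(w=1)}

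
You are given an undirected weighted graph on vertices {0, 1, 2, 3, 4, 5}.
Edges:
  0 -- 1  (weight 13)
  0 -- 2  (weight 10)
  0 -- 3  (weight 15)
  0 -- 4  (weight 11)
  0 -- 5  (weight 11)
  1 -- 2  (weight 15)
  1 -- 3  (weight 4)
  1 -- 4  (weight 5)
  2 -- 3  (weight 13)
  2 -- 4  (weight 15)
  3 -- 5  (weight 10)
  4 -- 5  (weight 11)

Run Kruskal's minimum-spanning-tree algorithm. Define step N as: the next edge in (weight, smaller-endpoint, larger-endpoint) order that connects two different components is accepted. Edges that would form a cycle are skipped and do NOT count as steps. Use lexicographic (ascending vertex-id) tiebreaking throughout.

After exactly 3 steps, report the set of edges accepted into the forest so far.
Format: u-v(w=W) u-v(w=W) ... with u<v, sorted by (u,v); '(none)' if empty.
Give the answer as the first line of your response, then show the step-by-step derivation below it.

0-2(w=10) 1-3(w=4) 1-4(w=5)

step 1: add edge 1-3 (w=4); MST = {1-3(w=4)}
step 2: add edge 1-4 (w=5); MST = {1-3(w=4) 1-4(w=5)}
step 3: add edge 0-2 (w=10); MST = {0-2(w=10) 1-3(w=4) 1-4(w=5)}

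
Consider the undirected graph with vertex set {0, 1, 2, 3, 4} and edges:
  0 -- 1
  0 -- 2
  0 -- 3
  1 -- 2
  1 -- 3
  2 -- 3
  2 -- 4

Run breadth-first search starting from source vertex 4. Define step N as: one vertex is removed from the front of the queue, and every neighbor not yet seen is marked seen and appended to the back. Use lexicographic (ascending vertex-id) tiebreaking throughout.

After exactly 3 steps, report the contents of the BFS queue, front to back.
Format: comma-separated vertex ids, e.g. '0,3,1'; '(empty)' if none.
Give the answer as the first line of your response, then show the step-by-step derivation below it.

1,3

step 1: dequeue 4; queue=[2]; order=4
step 2: dequeue 2; queue=[0,1,3]; order=4,2
step 3: dequeue 0; queue=[1,3]; order=4,2,0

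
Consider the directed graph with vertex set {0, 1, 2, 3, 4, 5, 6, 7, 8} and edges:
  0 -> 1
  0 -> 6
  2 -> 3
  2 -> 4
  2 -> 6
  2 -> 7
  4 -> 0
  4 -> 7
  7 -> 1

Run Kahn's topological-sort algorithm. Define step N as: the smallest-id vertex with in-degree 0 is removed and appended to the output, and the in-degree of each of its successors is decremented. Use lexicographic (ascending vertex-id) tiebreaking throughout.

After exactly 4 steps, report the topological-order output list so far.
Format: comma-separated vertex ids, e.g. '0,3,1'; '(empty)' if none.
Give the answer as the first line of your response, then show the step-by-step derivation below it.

2,3,4,0

step 1: output 2; order=[2]; indeg=(1,2,0,0,0,0,1,1,0)
step 2: output 3; order=[2,3]; indeg=(1,2,0,0,0,0,1,1,0)
step 3: output 4; order=[2,3,4]; indeg=(0,2,0,0,0,0,1,0,0)
step 4: output 0; order=[2,3,4,0]; indeg=(0,1,0,0,0,0,0,0,0)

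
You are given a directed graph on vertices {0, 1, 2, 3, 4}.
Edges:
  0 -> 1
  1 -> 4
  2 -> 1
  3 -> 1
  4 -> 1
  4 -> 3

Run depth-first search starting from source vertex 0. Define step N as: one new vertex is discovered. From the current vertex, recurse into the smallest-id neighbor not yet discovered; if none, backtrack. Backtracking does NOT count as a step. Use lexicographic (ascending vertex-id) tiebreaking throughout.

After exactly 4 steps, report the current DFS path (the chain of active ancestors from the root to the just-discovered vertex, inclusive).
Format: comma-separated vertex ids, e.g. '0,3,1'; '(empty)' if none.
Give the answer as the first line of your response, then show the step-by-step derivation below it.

0,1,4,3

step 1: discover 0; path=0; order=0
step 2: discover 1; path=0>1; order=0,1
step 3: discover 4; path=0>1>4; order=0,1,4
step 4: discover 3; path=0>1>4>3; order=0,1,4,3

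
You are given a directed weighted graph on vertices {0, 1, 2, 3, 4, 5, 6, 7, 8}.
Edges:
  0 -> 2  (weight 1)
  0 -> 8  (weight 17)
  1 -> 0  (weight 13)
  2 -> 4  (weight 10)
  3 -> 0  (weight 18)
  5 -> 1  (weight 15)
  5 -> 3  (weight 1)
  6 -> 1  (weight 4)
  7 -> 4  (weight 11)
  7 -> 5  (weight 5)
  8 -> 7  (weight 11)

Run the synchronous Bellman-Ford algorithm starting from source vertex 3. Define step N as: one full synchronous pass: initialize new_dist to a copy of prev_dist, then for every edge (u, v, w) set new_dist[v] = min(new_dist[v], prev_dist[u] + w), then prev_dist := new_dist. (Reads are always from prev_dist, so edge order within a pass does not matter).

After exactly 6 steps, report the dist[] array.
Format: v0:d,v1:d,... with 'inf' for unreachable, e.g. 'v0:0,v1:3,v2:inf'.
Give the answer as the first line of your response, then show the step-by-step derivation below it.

v0:18,v1:66,v2:19,v3:0,v4:29,v5:51,v6:inf,v7:46,v8:35

step 1: dist = v0:18,v1:inf,v2:inf,v3:0,v4:inf,v5:inf,v6:inf,v7:inf,v8:inf
step 2: dist = v0:18,v1:inf,v2:19,v3:0,v4:inf,v5:inf,v6:inf,v7:inf,v8:35
step 3: dist = v0:18,v1:inf,v2:19,v3:0,v4:29,v5:inf,v6:inf,v7:46,v8:35
step 4: dist = v0:18,v1:inf,v2:19,v3:0,v4:29,v5:51,v6:inf,v7:46,v8:35
step 5: dist = v0:18,v1:66,v2:19,v3:0,v4:29,v5:51,v6:inf,v7:46,v8:35
step 6: dist = v0:18,v1:66,v2:19,v3:0,v4:29,v5:51,v6:inf,v7:46,v8:35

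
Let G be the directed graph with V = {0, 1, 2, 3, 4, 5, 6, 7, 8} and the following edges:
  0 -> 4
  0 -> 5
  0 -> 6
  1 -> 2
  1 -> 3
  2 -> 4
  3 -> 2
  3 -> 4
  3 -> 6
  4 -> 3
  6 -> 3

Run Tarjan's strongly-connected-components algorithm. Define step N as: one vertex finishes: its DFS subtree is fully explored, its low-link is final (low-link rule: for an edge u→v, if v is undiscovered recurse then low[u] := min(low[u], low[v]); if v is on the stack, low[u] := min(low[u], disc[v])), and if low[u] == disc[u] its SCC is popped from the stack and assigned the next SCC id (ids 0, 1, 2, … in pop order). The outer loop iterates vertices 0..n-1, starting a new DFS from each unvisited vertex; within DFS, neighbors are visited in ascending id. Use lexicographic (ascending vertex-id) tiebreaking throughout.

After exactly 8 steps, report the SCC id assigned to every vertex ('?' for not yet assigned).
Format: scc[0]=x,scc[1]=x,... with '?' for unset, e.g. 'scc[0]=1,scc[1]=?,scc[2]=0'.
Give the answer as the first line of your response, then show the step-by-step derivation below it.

scc[0]=2,scc[1]=3,scc[2]=0,scc[3]=0,scc[4]=0,scc[5]=1,scc[6]=0,scc[7]=4,scc[8]=?

step 1: low=(low[0]=0,low[1]=?,low[2]=1,low[3]=2,low[4]=1,low[5]=?,low[6]=?,low[7]=?,low[8]=?); scc=(scc[0]=?,scc[1]=?,scc[2]=?,scc[3]=?,scc[4]=?,scc[5]=?,scc[6]=?,scc[7]=?,scc[8]=?)
step 2: low=(low[0]=0,low[1]=?,low[2]=1,low[3]=1,low[4]=1,low[5]=?,low[6]=2,low[7]=?,low[8]=?); scc=(scc[0]=?,scc[1]=?,scc[2]=?,scc[3]=?,scc[4]=?,scc[5]=?,scc[6]=?,scc[7]=?,scc[8]=?)
step 3: low=(low[0]=0,low[1]=?,low[2]=1,low[3]=1,low[4]=1,low[5]=?,low[6]=2,low[7]=?,low[8]=?); scc=(scc[0]=?,scc[1]=?,scc[2]=?,scc[3]=?,scc[4]=?,scc[5]=?,scc[6]=?,scc[7]=?,scc[8]=?)
step 4: low=(low[0]=0,low[1]=?,low[2]=1,low[3]=1,low[4]=1,low[5]=?,low[6]=2,low[7]=?,low[8]=?); scc=(scc[0]=?,scc[1]=?,scc[2]=0,scc[3]=0,scc[4]=0,scc[5]=?,scc[6]=0,scc[7]=?,scc[8]=?)
step 5: low=(low[0]=0,low[1]=?,low[2]=1,low[3]=1,low[4]=1,low[5]=5,low[6]=2,low[7]=?,low[8]=?); scc=(scc[0]=?,scc[1]=?,scc[2]=0,scc[3]=0,scc[4]=0,scc[5]=1,scc[6]=0,scc[7]=?,scc[8]=?)
step 6: low=(low[0]=0,low[1]=?,low[2]=1,low[3]=1,low[4]=1,low[5]=5,low[6]=2,low[7]=?,low[8]=?); scc=(scc[0]=2,scc[1]=?,scc[2]=0,scc[3]=0,scc[4]=0,scc[5]=1,scc[6]=0,scc[7]=?,scc[8]=?)
step 7: low=(low[0]=0,low[1]=6,low[2]=1,low[3]=1,low[4]=1,low[5]=5,low[6]=2,low[7]=?,low[8]=?); scc=(scc[0]=2,scc[1]=3,scc[2]=0,scc[3]=0,scc[4]=0,scc[5]=1,scc[6]=0,scc[7]=?,scc[8]=?)
step 8: low=(low[0]=0,low[1]=6,low[2]=1,low[3]=1,low[4]=1,low[5]=5,low[6]=2,low[7]=7,low[8]=?); scc=(scc[0]=2,scc[1]=3,scc[2]=0,scc[3]=0,scc[4]=0,scc[5]=1,scc[6]=0,scc[7]=4,scc[8]=?)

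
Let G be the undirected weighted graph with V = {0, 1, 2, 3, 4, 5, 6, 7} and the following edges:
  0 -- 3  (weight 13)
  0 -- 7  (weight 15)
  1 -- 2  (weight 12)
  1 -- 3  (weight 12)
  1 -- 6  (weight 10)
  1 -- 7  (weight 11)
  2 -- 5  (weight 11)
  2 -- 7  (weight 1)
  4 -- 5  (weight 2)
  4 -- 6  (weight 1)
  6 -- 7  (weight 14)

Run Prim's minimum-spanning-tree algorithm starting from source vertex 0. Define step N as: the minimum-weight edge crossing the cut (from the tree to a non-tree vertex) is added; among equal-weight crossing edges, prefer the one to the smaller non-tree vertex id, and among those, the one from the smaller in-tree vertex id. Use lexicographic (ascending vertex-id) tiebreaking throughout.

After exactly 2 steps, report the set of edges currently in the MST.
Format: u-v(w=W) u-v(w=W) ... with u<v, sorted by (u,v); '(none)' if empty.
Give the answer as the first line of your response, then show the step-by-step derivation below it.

0-3(w=13) 1-3(w=12)

step 1: add edge 0-3 (w=13); MST = {0-3(w=13)}
step 2: add edge 1-3 (w=12); MST = {0-3(w=13) 1-3(w=12)}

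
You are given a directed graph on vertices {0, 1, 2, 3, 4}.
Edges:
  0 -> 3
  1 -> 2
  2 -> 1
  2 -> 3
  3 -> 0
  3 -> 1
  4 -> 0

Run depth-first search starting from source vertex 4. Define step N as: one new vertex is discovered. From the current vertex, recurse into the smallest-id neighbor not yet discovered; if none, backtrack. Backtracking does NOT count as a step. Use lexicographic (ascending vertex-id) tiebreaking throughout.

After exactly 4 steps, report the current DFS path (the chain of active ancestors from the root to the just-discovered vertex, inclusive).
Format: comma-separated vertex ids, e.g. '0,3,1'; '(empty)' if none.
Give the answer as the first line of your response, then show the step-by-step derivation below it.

4,0,3,1

step 1: discover 4; path=4; order=4
step 2: discover 0; path=4>0; order=4,0
step 3: discover 3; path=4>0>3; order=4,0,3
step 4: discover 1; path=4>0>3>1; order=4,0,3,1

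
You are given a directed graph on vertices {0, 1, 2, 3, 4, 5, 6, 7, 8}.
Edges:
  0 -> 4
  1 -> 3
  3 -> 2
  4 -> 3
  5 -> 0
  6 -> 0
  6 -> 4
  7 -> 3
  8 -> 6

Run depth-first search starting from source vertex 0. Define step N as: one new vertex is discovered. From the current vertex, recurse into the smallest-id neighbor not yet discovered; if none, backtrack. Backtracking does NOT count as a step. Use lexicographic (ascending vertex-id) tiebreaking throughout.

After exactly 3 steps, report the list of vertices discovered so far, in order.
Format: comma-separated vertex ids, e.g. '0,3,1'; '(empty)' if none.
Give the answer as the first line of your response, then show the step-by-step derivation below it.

0,4,3

step 1: discover 0; path=0; order=0
step 2: discover 4; path=0>4; order=0,4
step 3: discover 3; path=0>4>3; order=0,4,3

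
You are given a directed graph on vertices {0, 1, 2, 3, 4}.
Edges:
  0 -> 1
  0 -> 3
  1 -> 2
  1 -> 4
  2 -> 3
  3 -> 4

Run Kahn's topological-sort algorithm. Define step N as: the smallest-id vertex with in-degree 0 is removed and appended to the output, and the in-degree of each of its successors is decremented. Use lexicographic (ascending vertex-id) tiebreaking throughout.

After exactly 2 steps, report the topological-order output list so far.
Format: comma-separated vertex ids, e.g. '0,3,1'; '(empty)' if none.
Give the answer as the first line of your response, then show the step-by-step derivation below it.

0,1

step 1: output 0; order=[0]; indeg=(0,0,1,1,2)
step 2: output 1; order=[0,1]; indeg=(0,0,0,1,1)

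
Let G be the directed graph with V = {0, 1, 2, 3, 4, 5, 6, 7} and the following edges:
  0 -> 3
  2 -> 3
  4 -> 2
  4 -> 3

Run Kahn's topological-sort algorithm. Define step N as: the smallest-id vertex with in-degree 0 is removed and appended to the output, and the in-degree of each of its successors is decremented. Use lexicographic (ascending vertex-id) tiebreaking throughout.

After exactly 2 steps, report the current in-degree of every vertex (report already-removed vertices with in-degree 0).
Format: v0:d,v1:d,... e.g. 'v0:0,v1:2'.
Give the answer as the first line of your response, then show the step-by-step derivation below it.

v0:0,v1:0,v2:1,v3:2,v4:0,v5:0,v6:0,v7:0

step 1: output 0; order=[0]; indeg=(0,0,1,2,0,0,0,0)
step 2: output 1; order=[0,1]; indeg=(0,0,1,2,0,0,0,0)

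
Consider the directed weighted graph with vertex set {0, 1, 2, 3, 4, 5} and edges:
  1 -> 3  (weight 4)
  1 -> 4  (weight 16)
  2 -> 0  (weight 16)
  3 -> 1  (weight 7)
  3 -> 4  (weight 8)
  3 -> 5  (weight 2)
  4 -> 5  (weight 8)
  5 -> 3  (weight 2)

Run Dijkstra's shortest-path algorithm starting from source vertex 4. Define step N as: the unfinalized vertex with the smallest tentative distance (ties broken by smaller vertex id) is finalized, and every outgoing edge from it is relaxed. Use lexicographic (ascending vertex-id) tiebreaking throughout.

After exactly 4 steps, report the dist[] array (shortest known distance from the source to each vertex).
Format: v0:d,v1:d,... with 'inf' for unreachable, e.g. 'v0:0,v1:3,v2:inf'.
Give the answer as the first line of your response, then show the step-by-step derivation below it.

v0:inf,v1:17,v2:inf,v3:10,v4:0,v5:8

step 1: dist = v0:inf,v1:inf,v2:inf,v3:inf,v4:0,v5:8
step 2: dist = v0:inf,v1:inf,v2:inf,v3:10,v4:0,v5:8
step 3: dist = v0:inf,v1:17,v2:inf,v3:10,v4:0,v5:8
step 4: dist = v0:inf,v1:17,v2:inf,v3:10,v4:0,v5:8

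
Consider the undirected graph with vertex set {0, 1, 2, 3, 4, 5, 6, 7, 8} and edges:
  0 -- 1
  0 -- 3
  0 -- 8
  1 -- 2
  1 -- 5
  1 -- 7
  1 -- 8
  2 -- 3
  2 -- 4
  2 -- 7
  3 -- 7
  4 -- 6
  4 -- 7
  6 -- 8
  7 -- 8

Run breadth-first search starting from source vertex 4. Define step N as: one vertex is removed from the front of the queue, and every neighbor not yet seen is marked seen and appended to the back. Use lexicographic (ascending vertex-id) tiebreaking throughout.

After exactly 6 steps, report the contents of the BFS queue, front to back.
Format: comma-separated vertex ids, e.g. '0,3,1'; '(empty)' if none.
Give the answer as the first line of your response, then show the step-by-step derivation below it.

8,0,5

step 1: dequeue 4; queue=[2,6,7]; order=4
step 2: dequeue 2; queue=[6,7,1,3]; order=4,2
step 3: dequeue 6; queue=[7,1,3,8]; order=4,2,6
step 4: dequeue 7; queue=[1,3,8]; order=4,2,6,7
step 5: dequeue 1; queue=[3,8,0,5]; order=4,2,6,7,1
step 6: dequeue 3; queue=[8,0,5]; order=4,2,6,7,1,3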